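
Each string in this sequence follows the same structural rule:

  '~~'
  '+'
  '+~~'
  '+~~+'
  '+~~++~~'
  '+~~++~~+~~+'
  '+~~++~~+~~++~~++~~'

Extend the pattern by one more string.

+~~++~~+~~++~~++~~+~~++~~+~~+

This is a Fibonacci-style word recurrence s(k) = s(k−1)·s(k−2): e.g. +·~~ = +~~.
Continuing: +~~++~~+~~++~~++~~ · +~~++~~+~~+ gives term 8.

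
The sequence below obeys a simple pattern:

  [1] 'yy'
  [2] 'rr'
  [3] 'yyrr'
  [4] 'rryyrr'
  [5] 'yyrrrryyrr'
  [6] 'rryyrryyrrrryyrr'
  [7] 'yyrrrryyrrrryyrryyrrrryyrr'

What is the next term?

rryyrryyrrrryyrryyrrrryyrrrryyrryyrrrryyrr

This is a Fibonacci-style word recurrence s(k) = s(k−2)·s(k−1): e.g. yy·rr = yyrr.
Continuing: rryyrryyrrrryyrr · yyrrrryyrrrryyrryyrrrryyrr gives term 8.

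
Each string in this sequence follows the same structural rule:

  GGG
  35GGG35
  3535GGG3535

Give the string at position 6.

3535353535GGG3535353535

Every step adds 35 to the front and 35 to the end of the previous string.
From 3535GGG3535, 3 further steps: 3535GGG3535 → 353535GGG353535 → 35353535GGG35353535 → (answer).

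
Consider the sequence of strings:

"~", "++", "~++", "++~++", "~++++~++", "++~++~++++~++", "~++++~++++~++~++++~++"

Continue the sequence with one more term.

++~++~++++~++~++++~++++~++~++++~++

From term 3 onward, concatenate the second-to-last term with the last: ~·++ = ~++, ++·~++ = ++~++, …
So term 8 is ++~++~++++~++·~++++~++++~++~++++~++.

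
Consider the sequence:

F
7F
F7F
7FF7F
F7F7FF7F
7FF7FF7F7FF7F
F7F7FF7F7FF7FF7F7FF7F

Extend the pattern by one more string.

This is a Fibonacci-style word recurrence s(k) = s(k−2)·s(k−1): e.g. F·7F = F7F.
The next term joins 7FF7FF7F7FF7F and F7F7FF7F7FF7FF7F7FF7F.

7FF7FF7F7FF7FF7F7FF7F7FF7FF7F7FF7F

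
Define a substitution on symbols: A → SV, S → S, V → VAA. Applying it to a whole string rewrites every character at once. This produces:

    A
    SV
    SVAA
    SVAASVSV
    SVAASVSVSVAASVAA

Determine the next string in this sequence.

SVAASVSVSVAASVAASVAASVSVSVAASVSV

Replace each of the 16 characters of SVAASVSVSVAASVAA in place — S VAA SV SV S VAA S VAA S VAA SV SV S VAA SV SV — and concatenate.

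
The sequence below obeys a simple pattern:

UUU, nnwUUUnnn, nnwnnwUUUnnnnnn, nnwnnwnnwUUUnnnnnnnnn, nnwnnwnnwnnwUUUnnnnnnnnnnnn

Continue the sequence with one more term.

nnwnnwnnwnnwnnwUUUnnnnnnnnnnnnnnn

s(k+1) = nnw·s(k)·nnn, so each term gains nnw as a prefix and nnn as a suffix.
One more step from nnwnnwnnwnnwUUUnnnnnnnnnnnn gives the answer.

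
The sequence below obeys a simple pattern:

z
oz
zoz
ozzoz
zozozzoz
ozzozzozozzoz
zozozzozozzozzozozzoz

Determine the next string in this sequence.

Each term (from the third on) is the two preceding terms concatenated in order: term 3 = z·oz = zoz.
Continuing: ozzozzozozzoz · zozozzozozzozzozozzoz gives term 8.

ozzozzozozzozzozozzozozzozzozozzoz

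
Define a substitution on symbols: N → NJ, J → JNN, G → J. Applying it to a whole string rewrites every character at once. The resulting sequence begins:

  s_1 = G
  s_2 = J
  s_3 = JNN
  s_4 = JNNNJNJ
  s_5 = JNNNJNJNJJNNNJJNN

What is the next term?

JNNNJNJNJJNNNJJNNNJJNNJNNNJNJNJJNNJNNNJNJ

Replace each of the 17 characters of JNNNJNJNJJNNNJJNN in place — JNN NJ NJ NJ JNN NJ JNN NJ JNN JNN NJ NJ NJ JNN JNN NJ NJ — and concatenate.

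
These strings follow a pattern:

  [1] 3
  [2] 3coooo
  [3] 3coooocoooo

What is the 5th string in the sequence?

3coooocoooocoooocoooo

Each term is the previous one with coooo appended.
From 3coooocoooo, 2 further steps: 3coooocoooo → 3coooocoooocoooo → (answer).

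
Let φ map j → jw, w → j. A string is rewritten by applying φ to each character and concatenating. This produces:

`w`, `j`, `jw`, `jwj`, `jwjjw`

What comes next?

Expanding jwjjw: j→jw, w→j, j→jw, j→jw, w→j. Concatenated: jw j jw jw j.

jwjjwjwj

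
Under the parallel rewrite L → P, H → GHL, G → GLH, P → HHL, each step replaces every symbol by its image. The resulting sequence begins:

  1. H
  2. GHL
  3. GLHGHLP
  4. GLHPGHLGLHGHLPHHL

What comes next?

Replace each of the 17 characters of GLHPGHLGLHGHLPHHL in place — GLH P GHL HHL GLH GHL P GLH P GHL GLH GHL P HHL GHL GHL P — and concatenate.

GLHPGHLHHLGLHGHLPGLHPGHLGLHGHLPHHLGHLGHLP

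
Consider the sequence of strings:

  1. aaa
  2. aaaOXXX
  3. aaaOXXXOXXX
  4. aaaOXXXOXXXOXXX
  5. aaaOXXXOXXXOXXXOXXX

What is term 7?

Each term is the previous one with OXXX appended.
From aaaOXXXOXXXOXXXOXXX, 2 further steps: aaaOXXXOXXXOXXXOXXX → aaaOXXXOXXXOXXXOXXXOXXX → (answer).

aaaOXXXOXXXOXXXOXXXOXXXOXXX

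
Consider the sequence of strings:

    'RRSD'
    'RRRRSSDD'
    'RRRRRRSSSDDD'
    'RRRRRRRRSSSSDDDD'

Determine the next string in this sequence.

Reading off run lengths: R runs 2, 4, 6, 8; S runs 1, 2, 3, 4; D runs 1, 2, 3, 4 — each is linear in n (n = 1, 2, …).
For the next term, n = 5, so the run lengths are 10, 5, 5.

RRRRRRRRRRSSSSSDDDDD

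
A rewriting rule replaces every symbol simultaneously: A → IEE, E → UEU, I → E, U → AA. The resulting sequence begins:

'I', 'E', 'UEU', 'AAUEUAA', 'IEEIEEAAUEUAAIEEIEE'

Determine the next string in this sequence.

Rewriting the 19 symbols of IEEIEEAAUEUAAIEEIEE one by one yields E UEU UEU E UEU UEU IEE IEE AA UEU AA IEE IEE E UEU UEU E UEU UEU; concatenated:

EUEUUEUEUEUUEUIEEIEEAAUEUAAIEEIEEEUEUUEUEUEUUEU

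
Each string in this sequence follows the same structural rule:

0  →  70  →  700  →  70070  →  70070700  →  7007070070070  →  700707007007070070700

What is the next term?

From term 3 onward, concatenate the last term with the second-to-last: 70·0 = 700, 700·70 = 70070, …
The next term joins 700707007007070070700 and 7007070070070.

7007070070070700707007007070070070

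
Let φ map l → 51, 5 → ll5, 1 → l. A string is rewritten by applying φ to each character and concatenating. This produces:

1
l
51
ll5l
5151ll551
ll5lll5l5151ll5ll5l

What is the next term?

Rewriting the 19 symbols of ll5lll5l5151ll5ll5l one by one yields 51 51 ll5 51 51 51 ll5 51 ll5 l ll5 l 51 51 ll5 51 51 ll5 51; concatenated:

5151ll5515151ll551ll5lll5l5151ll55151ll551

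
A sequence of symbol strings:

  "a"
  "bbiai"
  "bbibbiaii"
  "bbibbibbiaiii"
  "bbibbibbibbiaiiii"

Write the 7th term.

bbibbibbibbibbibbiaiiiiii

Each term wraps the previous one in bbi on the left and i on the right.
From bbibbibbibbiaiiii, 2 further steps: bbibbibbibbiaiiii → bbibbibbibbibbiaiiiii → (answer).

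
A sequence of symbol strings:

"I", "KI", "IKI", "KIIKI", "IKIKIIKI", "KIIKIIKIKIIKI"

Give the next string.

Each term (from the third on) is the two preceding terms concatenated in order: term 3 = I·KI = IKI.
Continuing: IKIKIIKI · KIIKIIKIKIIKI gives term 7.

IKIKIIKIKIIKIIKIKIIKI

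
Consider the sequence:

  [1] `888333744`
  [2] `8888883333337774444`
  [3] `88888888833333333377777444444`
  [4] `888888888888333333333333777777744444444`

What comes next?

8888888888888883333333333333337777777774444444444

Reading off run lengths: 8 runs 3, 6, 9, 12; 3 runs 3, 6, 9, 12; 7 runs 1, 3, 5, 7; 4 runs 2, 4, 6, 8 — each is linear in n (n = 1, 2, …).
For the next term, n = 5, so the run lengths are 15, 15, 9, 10.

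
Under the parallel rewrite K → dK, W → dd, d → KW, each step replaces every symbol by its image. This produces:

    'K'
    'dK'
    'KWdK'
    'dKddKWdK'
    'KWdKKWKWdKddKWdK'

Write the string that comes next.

dKddKWdKdKdddKddKWdKKWKWdKddKWdK

Replace each of the 16 characters of KWdKKWKWdKddKWdK in place — dK dd KW dK dK dd dK dd KW dK KW KW dK dd KW dK — and concatenate.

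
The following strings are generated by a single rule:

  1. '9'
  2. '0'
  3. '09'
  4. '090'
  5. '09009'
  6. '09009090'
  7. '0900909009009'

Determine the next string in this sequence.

From term 3 onward, concatenate the last term with the second-to-last: 0·9 = 09, 09·0 = 090, …
Continuing: 0900909009009 · 09009090 gives term 8.

090090900900909009090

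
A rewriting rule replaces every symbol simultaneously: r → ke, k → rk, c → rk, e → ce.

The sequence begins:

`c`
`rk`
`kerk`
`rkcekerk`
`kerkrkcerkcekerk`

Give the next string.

Applying the rule to each of the 16 symbols of kerkrkcerkcekerk gives the pieces rk ce ke rk ke rk rk ce ke rk rk ce rk ce ke rk, which concatenate to the answer.

rkcekerkkerkrkcekerkrkcerkcekerk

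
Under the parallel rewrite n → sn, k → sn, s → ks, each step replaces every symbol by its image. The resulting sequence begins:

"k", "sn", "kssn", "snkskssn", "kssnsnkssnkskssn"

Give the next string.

Rewriting the 16 symbols of kssnsnkssnkskssn one by one yields sn ks ks sn ks sn sn ks ks sn sn ks sn ks ks sn; concatenated:

snkskssnkssnsnkskssnsnkssnkskssn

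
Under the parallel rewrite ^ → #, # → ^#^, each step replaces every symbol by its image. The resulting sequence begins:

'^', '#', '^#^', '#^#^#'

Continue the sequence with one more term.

Rewriting each symbol of #^#^#: #→^#^, ^→#, #→^#^, ^→#, #→^#^, which concatenates to ^#^ # ^#^ # ^#^.

^#^#^#^#^#^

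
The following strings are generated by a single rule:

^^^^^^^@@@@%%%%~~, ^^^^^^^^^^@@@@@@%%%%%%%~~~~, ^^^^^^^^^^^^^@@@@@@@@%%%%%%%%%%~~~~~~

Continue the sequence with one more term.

^^^^^^^^^^^^^^^^@@@@@@@@@@%%%%%%%%%%%%%~~~~~~~~

Each string has the form ^^{3n+1} @^{2n} %^{3n-2} ~^{2n-2}, where the shown terms are n = 2, 3, 4.
Setting n = 5 gives 16, 10, 13, 8 characters in each block.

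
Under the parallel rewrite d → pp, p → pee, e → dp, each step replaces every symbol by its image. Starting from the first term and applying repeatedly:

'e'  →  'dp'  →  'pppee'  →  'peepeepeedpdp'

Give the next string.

peedpdppeedpdppeedpdppppeepppee

Applying the rule to each of the 13 symbols of peepeepeedpdp gives the pieces pee dp dp pee dp dp pee dp dp pp pee pp pee, which concatenate to the answer.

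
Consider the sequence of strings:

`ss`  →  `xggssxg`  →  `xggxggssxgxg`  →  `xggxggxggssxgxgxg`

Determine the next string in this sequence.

Every step adds xgg to the front and xg to the end of the previous string.
Applying this once more to xggxggxggssxgxgxg:

xggxggxggxggssxgxgxgxg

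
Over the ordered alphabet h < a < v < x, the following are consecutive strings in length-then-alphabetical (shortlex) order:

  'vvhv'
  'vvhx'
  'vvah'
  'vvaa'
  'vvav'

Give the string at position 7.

vvvh

Advancing 2 positions from vvav through vvav → vvax reaches term 7.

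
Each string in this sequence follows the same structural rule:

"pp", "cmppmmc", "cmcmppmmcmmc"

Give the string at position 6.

cmcmcmcmcmppmmcmmcmmcmmcmmc

Each term wraps the previous one in cm on the left and mmc on the right.
From cmcmppmmcmmc, 3 further steps: cmcmppmmcmmc → cmcmcmppmmcmmcmmc → cmcmcmcmppmmcmmcmmcmmc → (answer).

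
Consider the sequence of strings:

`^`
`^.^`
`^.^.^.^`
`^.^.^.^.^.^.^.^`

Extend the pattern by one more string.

Each string is two copies of the previous one joined by '.'.
Doubling ^.^.^.^.^.^.^.^ with '.' between the halves:

^.^.^.^.^.^.^.^.^.^.^.^.^.^.^.^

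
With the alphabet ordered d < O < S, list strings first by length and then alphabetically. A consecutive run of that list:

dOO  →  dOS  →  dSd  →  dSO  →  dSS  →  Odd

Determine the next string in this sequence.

OdO

The successor of Odd increments the rightmost position that isn't already S and resets every position after it to d.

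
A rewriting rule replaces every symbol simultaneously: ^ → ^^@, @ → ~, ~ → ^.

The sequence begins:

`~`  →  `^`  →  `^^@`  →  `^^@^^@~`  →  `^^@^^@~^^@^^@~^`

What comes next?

Applying the rule to each of the 15 symbols of ^^@^^@~^^@^^@~^ gives the pieces ^^@ ^^@ ~ ^^@ ^^@ ~ ^ ^^@ ^^@ ~ ^^@ ^^@ ~ ^ ^^@, which concatenate to the answer.

^^@^^@~^^@^^@~^^^@^^@~^^@^^@~^^^@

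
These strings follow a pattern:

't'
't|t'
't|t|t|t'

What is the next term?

t|t|t|t|t|t|t|t

Each string is two copies of the previous one joined by '|'.
One more doubling of t|t|t|t gives the answer.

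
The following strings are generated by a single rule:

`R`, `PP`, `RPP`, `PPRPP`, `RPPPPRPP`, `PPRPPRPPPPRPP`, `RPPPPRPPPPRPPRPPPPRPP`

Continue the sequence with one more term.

This is a Fibonacci-style word recurrence s(k) = s(k−2)·s(k−1): e.g. R·PP = RPP.
Continuing: PPRPPRPPPPRPP · RPPPPRPPPPRPPRPPPPRPP gives term 8.

PPRPPRPPPPRPPRPPPPRPPPPRPPRPPPPRPP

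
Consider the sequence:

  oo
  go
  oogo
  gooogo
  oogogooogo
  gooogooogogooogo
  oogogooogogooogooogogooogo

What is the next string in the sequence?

gooogooogogooogooogogooogogooogooogogooogo

This is a Fibonacci-style word recurrence s(k) = s(k−2)·s(k−1): e.g. oo·go = oogo.
Continuing: gooogooogogooogo · oogogooogogooogooogogooogo gives term 8.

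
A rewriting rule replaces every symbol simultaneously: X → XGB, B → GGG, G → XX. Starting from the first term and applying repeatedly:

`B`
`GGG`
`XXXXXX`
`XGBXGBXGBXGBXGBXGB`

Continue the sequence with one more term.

Rewriting the 18 symbols of XGBXGBXGBXGBXGBXGB one by one yields XGB XX GGG XGB XX GGG XGB XX GGG XGB XX GGG XGB XX GGG XGB XX GGG; concatenated:

XGBXXGGGXGBXXGGGXGBXXGGGXGBXXGGGXGBXXGGGXGBXXGGG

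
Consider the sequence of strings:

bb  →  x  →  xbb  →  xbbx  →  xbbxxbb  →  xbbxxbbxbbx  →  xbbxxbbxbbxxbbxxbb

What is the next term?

This is a Fibonacci-style word recurrence s(k) = s(k−1)·s(k−2): e.g. x·bb = xbb.
Continuing: xbbxxbbxbbxxbbxxbb · xbbxxbbxbbx gives term 8.

xbbxxbbxbbxxbbxxbbxbbxxbbxbbx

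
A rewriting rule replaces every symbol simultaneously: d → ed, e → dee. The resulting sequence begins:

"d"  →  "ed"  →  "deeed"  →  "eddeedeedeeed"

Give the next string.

deeededdeedeeeddeedeeeddeedeedeeed

φ(eddeedeedeeed) expands symbol-by-symbol to dee ed ed dee dee ed dee dee ed dee dee dee ed; joining the 13 pieces gives the next term.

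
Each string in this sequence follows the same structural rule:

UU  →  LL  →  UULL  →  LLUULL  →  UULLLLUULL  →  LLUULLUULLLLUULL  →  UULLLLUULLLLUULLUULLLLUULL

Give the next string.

From term 3 onward, concatenate the second-to-last term with the last: UU·LL = UULL, LL·UULL = LLUULL, …
The next term joins LLUULLUULLLLUULL and UULLLLUULLLLUULLUULLLLUULL.

LLUULLUULLLLUULLUULLLLUULLLLUULLUULLLLUULL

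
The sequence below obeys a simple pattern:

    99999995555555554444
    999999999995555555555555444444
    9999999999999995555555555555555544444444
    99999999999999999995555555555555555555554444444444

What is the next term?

999999999999999999999995555555555555555555555555444444444444

Term n consists of 4n-1 9's, followed by 4n+1 5's, followed by 2n 4's, where the shown terms are n = 2, 3, 4, 5.
Setting n = 6 gives 23, 25, 12 characters in each block.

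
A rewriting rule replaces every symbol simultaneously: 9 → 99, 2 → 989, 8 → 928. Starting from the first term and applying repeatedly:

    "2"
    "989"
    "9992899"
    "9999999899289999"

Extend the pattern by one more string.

99999999999999928999998992899999999

φ(9999999899289999) expands symbol-by-symbol to 99 99 99 99 99 99 99 928 99 99 989 928 99 99 99 99; joining the 16 pieces gives the next term.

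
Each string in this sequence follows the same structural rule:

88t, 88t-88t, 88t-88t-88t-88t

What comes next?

88t-88t-88t-88t-88t-88t-88t-88t

s(k+1) = s(k)·-·s(k) — each term doubles the last with '-' between the halves.
One more doubling of 88t-88t-88t-88t gives the answer.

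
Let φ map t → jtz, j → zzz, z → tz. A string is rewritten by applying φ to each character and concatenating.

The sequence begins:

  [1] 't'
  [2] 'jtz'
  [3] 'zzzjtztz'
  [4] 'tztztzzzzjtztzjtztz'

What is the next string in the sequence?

jtztzjtztzjtztztztztzzzzjtztzjtztzzzzjtztzjtztz

φ(tztztzzzzjtztzjtztz) expands symbol-by-symbol to jtz tz jtz tz jtz tz tz tz tz zzz jtz tz jtz tz zzz jtz tz jtz tz; joining the 19 pieces gives the next term.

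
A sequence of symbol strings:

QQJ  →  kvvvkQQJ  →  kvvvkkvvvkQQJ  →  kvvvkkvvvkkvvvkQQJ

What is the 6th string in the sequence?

kvvvkkvvvkkvvvkkvvvkkvvvkQQJ

The strings grow by a fixed prefix kvvvk each time.
From kvvvkkvvvkkvvvkQQJ, 2 further steps: kvvvkkvvvkkvvvkQQJ → kvvvkkvvvkkvvvkkvvvkQQJ → (answer).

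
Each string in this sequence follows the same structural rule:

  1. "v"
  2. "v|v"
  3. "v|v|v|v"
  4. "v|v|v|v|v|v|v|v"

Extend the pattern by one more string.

s(k+1) = s(k)·|·s(k) — each term doubles the last with '|' between the halves.
Doubling v|v|v|v|v|v|v|v with '|' between the halves:

v|v|v|v|v|v|v|v|v|v|v|v|v|v|v|v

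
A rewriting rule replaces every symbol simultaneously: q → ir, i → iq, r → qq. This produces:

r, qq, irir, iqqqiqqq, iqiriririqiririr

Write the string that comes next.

Rewriting the 16 symbols of iqiriririqiririr one by one yields iq ir iq qq iq qq iq qq iq ir iq qq iq qq iq qq; concatenated:

iqiriqqqiqqqiqqqiqiriqqqiqqqiqqq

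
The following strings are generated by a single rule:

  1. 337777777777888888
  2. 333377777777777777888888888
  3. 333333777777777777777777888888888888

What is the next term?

333333337777777777777777777777888888888888888

Each string has the form 3^{2n-2} 7^{4n+2} 8^{3n}, where the shown terms are n = 2, 3, 4.
Setting n = 5 gives 8, 22, 15 characters in each block.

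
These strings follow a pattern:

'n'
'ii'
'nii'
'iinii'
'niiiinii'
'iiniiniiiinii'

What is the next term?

From term 3 onward, concatenate the second-to-last term with the last: n·ii = nii, ii·nii = iinii, …
Continuing: niiiinii · iiniiniiiinii gives term 7.

niiiiniiiiniiniiiinii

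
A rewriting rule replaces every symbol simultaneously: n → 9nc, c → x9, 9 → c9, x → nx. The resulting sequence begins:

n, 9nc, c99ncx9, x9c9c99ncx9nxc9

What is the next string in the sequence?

Rewriting the 15 symbols of x9c9c99ncx9nxc9 one by one yields nx c9 x9 c9 x9 c9 c9 9nc x9 nx c9 9nc nx x9 c9; concatenated:

nxc9x9c9x9c9c99ncx9nxc99ncnxx9c9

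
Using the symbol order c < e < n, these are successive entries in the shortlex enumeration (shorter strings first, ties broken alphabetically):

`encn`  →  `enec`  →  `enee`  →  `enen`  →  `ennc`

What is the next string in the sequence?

enne

Treat ennc as a base-3 numeral over the given alphabet and add one, carrying through any trailing n's.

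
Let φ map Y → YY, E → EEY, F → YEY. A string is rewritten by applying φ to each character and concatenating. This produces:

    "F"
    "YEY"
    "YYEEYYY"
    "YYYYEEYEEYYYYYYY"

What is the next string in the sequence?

φ(YYYYEEYEEYYYYYYY) expands symbol-by-symbol to YY YY YY YY EEY EEY YY EEY EEY YY YY YY YY YY YY YY; joining the 16 pieces gives the next term.

YYYYYYYYEEYEEYYYEEYEEYYYYYYYYYYYYYYY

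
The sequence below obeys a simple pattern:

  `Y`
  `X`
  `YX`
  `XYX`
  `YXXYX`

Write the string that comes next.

Each term (from the third on) is the two preceding terms concatenated in order: term 3 = Y·X = YX.
So term 6 is XYX·YXXYX.

XYXYXXYX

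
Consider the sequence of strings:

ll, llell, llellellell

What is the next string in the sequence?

Each string is two copies of the previous one joined by 'e'.
So the next term is two copies of llellellell with 'e' between the halves.

llellellellellellellell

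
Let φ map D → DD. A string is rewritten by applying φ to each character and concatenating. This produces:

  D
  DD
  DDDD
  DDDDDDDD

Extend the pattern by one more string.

DDDDDDDDDDDDDDDD

Rewriting each symbol of DDDDDDDD: D→DD, D→DD, D→DD, D→DD, D→DD, D→DD, D→DD, D→DD, which concatenates to DD DD DD DD DD DD DD DD.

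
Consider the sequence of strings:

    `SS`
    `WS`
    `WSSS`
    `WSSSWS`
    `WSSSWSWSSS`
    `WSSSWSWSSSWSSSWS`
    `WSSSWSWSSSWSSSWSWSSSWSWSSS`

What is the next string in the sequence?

Each term (from the third on) is the previous term followed by the one before it: term 3 = WS·SS = WSSS.
So term 8 is WSSSWSWSSSWSSSWSWSSSWSWSSS·WSSSWSWSSSWSSSWS.

WSSSWSWSSSWSSSWSWSSSWSWSSSWSSSWSWSSSWSSSWS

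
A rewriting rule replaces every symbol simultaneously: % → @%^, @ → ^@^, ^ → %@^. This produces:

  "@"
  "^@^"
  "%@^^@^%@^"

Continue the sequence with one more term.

@%^^@^%@^%@^^@^%@^@%^^@^%@^

Expanding %@^^@^%@^: %→@%^, @→^@^, ^→%@^, ^→%@^, @→^@^, ^→%@^, %→@%^, @→^@^, ^→%@^. Concatenated: @%^ ^@^ %@^ %@^ ^@^ %@^ @%^ ^@^ %@^.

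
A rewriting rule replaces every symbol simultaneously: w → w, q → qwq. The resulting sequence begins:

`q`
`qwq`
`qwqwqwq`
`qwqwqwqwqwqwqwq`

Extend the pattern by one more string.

φ(qwqwqwqwqwqwqwq) expands symbol-by-symbol to qwq w qwq w qwq w qwq w qwq w qwq w qwq w qwq; joining the 15 pieces gives the next term.

qwqwqwqwqwqwqwqwqwqwqwqwqwqwqwq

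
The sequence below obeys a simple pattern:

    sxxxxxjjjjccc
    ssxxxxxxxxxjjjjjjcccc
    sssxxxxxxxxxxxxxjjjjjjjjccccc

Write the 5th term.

Reading off run lengths: s runs 1, 2, 3; x runs 5, 9, 13; j runs 4, 6, 8; c runs 3, 4, 5 — each is linear in n (n = 1, 2, …).
At n = 5 the blocks have lengths 5, 21, 12, 7.

sssssxxxxxxxxxxxxxxxxxxxxxjjjjjjjjjjjjccccccc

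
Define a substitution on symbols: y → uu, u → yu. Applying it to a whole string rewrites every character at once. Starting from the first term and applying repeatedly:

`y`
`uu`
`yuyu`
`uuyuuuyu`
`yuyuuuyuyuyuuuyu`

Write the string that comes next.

uuyuuuyuyuyuuuyuuuyuuuyuyuyuuuyu

φ(yuyuuuyuyuyuuuyu) expands symbol-by-symbol to uu yu uu yu yu yu uu yu uu yu uu yu yu yu uu yu; joining the 16 pieces gives the next term.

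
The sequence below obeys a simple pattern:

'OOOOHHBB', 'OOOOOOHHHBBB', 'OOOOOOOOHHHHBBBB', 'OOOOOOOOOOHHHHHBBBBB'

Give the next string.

Term n consists of 2n O's, followed by n H's, followed by n B's, where the shown terms are n = 2, 3, 4, 5.
Setting n = 6 gives 12, 6, 6 characters in each block.

OOOOOOOOOOOOHHHHHHBBBBBB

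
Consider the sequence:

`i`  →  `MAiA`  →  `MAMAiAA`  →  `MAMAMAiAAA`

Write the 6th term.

Each term wraps the previous one in MA on the left and A on the right.
From MAMAMAiAAA, 2 further steps: MAMAMAiAAA → MAMAMAMAiAAAA → (answer).

MAMAMAMAMAiAAAAA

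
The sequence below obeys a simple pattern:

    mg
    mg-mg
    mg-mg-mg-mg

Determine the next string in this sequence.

mg-mg-mg-mg-mg-mg-mg-mg

Every step duplicates the string with '-' between the halves.
One more doubling of mg-mg-mg-mg gives the answer.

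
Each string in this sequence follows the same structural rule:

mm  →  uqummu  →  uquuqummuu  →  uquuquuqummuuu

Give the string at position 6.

Every step adds uqu to the front and u to the end of the previous string.
From uquuquuqummuuu, 2 further steps: uquuquuqummuuu → uquuquuquuqummuuuu → (answer).

uquuquuquuquuqummuuuuu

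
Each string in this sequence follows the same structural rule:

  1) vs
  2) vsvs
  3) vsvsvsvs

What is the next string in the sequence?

vsvsvsvsvsvsvsvs

Each string is two copies of the previous one concatenated.
So the next term is two copies of vsvsvsvs.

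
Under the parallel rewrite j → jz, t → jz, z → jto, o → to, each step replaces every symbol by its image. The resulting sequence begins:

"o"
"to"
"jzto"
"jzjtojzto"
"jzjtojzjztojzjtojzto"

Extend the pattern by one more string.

φ(jzjtojzjztojzjtojzto) expands symbol-by-symbol to jz jto jz jz to jz jto jz jto jz to jz jto jz jz to jz jto jz to; joining the 20 pieces gives the next term.

jzjtojzjztojzjtojzjtojztojzjtojzjztojzjtojzto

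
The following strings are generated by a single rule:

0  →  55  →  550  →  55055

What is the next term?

55055550

This is a Fibonacci-style word recurrence s(k) = s(k−1)·s(k−2): e.g. 55·0 = 550.
Continuing: 55055 · 550 gives term 5.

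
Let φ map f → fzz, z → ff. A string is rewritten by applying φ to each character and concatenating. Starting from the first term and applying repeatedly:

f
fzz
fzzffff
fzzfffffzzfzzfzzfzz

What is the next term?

fzzfffffzzfzzfzzfzzfzzfffffzzfffffzzfffffzzffff

φ(fzzfffffzzfzzfzzfzz) expands symbol-by-symbol to fzz ff ff fzz fzz fzz fzz fzz ff ff fzz ff ff fzz ff ff fzz ff ff; joining the 19 pieces gives the next term.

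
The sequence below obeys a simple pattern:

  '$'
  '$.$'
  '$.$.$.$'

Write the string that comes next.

Every step duplicates the string with '.' between the halves.
Doubling $.$.$.$ with '.' between the halves:

$.$.$.$.$.$.$.$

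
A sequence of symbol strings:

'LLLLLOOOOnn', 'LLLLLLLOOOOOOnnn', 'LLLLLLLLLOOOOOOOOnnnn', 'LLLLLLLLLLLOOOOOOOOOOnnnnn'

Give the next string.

Term n consists of 2n+1 L's, followed by 2n O's, followed by n n's, where the shown terms are n = 2, 3, 4, 5.
Setting n = 6 gives 13, 12, 6 characters in each block.

LLLLLLLLLLLLLOOOOOOOOOOOOnnnnnn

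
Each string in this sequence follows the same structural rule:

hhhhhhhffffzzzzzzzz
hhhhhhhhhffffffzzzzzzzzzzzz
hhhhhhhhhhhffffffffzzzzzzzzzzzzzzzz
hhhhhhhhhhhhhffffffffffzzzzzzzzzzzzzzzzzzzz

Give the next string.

hhhhhhhhhhhhhhhffffffffffffzzzzzzzzzzzzzzzzzzzzzzzz

Each string has the form h^{2n+3} f^{2n} z^{4n}, where the shown terms are n = 2, 3, 4, 5.
Setting n = 6 gives 15, 12, 24 characters in each block.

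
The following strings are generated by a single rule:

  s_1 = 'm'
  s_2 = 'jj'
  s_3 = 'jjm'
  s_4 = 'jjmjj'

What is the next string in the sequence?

jjmjjjjm

Each term (from the third on) is the previous term followed by the one before it: term 3 = jj·m = jjm.
So term 5 is jjmjj·jjm.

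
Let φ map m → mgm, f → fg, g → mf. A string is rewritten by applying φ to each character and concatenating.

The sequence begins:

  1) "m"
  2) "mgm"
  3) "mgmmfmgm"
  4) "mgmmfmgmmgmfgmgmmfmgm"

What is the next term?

mgmmfmgmmgmfgmgmmfmgmmgmmfmgmfgmfmgmmfmgmmgmfgmgmmfmgm

Replace each of the 21 characters of mgmmfmgmmgmfgmgmmfmgm in place — mgm mf mgm mgm fg mgm mf mgm mgm mf mgm fg mf mgm mf mgm mgm fg mgm mf mgm — and concatenate.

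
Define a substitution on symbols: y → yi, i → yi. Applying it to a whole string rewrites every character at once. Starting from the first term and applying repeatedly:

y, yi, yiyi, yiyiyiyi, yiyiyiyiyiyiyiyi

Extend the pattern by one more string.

Applying the rule to each of the 16 symbols of yiyiyiyiyiyiyiyi gives the pieces yi yi yi yi yi yi yi yi yi yi yi yi yi yi yi yi, which concatenate to the answer.

yiyiyiyiyiyiyiyiyiyiyiyiyiyiyiyi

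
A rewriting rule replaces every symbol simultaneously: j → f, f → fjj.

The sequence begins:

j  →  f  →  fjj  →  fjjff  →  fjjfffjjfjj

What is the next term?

Expanding fjjfffjjfjj: f→fjj, j→f, j→f, f→fjj, f→fjj, f→fjj, j→f, j→f, f→fjj, j→f, j→f. Concatenated: fjj f f fjj fjj fjj f f fjj f f.

fjjfffjjfjjfjjfffjjff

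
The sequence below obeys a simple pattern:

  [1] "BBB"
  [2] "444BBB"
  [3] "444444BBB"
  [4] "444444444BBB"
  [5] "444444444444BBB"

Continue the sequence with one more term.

444444444444444BBB

Every step adds 444 at the front: s(k+1) = 444·s(k).
One more step from 444444444444BBB gives the answer.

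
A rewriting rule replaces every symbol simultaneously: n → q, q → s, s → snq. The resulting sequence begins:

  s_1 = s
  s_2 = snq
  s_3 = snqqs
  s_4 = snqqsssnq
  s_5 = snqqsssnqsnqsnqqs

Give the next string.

Rewriting the 17 symbols of snqqsssnqsnqsnqqs one by one yields snq q s s snq snq snq q s snq q s snq q s s snq; concatenated:

snqqsssnqsnqsnqqssnqqssnqqsssnq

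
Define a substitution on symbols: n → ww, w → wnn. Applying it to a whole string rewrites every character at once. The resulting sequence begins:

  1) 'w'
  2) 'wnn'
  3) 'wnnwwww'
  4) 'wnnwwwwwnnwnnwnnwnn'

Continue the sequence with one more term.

wnnwwwwwnnwnnwnnwnnwnnwwwwwnnwwwwwnnwwwwwnnwwww

φ(wnnwwwwwnnwnnwnnwnn) expands symbol-by-symbol to wnn ww ww wnn wnn wnn wnn wnn ww ww wnn ww ww wnn ww ww wnn ww ww; joining the 19 pieces gives the next term.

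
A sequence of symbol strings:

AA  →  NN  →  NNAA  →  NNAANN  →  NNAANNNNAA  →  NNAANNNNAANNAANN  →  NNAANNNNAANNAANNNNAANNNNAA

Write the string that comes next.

NNAANNNNAANNAANNNNAANNNNAANNAANNNNAANNAANN

This is a Fibonacci-style word recurrence s(k) = s(k−1)·s(k−2): e.g. NN·AA = NNAA.
So term 8 is NNAANNNNAANNAANNNNAANNNNAA·NNAANNNNAANNAANN.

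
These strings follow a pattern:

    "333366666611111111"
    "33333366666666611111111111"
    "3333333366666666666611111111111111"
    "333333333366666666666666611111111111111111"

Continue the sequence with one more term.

33333333333366666666666666666611111111111111111111

Each string has the form 3^{2n} 6^{3n} 1^{3n+2}, where the shown terms are n = 2, 3, 4, 5.
At n = 6 the blocks have lengths 12, 18, 20.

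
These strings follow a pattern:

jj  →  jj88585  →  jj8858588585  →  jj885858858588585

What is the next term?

The strings grow by a fixed suffix 88585 each time.
One more step from jj885858858588585 gives the answer.

jj88585885858858588585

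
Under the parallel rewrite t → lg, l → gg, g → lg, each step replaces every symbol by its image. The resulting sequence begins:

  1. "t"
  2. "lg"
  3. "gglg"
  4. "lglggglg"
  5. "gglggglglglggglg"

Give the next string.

Applying the rule to each of the 16 symbols of gglggglglglggglg gives the pieces lg lg gg lg lg lg gg lg gg lg gg lg lg lg gg lg, which concatenate to the answer.

lglggglglglggglggglggglglglggglg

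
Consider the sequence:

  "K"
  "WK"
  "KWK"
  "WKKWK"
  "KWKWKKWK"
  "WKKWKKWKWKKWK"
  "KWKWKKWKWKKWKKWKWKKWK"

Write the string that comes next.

From term 3 onward, concatenate the second-to-last term with the last: K·WK = KWK, WK·KWK = WKKWK, …
So term 8 is WKKWKKWKWKKWK·KWKWKKWKWKKWKKWKWKKWK.

WKKWKKWKWKKWKKWKWKKWKWKKWKKWKWKKWK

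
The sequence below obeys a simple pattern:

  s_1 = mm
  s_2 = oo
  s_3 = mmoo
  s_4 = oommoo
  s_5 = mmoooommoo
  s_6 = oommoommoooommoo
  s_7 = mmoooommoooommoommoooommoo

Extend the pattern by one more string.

oommoommoooommoommoooommoooommoommoooommoo

Each term (from the third on) is the two preceding terms concatenated in order: term 3 = mm·oo = mmoo.
Continuing: oommoommoooommoo · mmoooommoooommoommoooommoo gives term 8.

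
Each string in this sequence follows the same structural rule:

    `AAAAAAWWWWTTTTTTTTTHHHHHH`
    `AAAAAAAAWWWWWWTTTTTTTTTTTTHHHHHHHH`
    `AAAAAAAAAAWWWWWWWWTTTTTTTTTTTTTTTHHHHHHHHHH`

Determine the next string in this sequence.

Reading off run lengths: A runs 6, 8, 10; W runs 4, 6, 8; T runs 9, 12, 15; H runs 6, 8, 10 — each is linear in n, where the shown terms are n = 2, 3, 4.
At n = 5 the blocks have lengths 12, 10, 18, 12.

AAAAAAAAAAAAWWWWWWWWWWTTTTTTTTTTTTTTTTTTHHHHHHHHHHHH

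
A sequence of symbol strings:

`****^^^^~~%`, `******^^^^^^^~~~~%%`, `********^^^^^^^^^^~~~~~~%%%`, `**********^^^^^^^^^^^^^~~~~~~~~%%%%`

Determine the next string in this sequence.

************^^^^^^^^^^^^^^^^~~~~~~~~~~%%%%%

Each string has the form *^{2n+2} ^^{3n+1} ~^{2n} %^{n} (n = 1, 2, …).
Setting n = 5 gives 12, 16, 10, 5 characters in each block.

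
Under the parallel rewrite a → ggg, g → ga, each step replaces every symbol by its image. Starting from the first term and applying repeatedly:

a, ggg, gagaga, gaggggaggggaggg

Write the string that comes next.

gaggggagagagaggggagagagaggggagaga

φ(gaggggaggggaggg) expands symbol-by-symbol to ga ggg ga ga ga ga ggg ga ga ga ga ggg ga ga ga; joining the 15 pieces gives the next term.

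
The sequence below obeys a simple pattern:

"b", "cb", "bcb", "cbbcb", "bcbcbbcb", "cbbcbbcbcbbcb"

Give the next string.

bcbcbbcbcbbcbbcbcbbcb

Each term (from the third on) is the two preceding terms concatenated in order: term 3 = b·cb = bcb.
So term 7 is bcbcbbcb·cbbcbbcbcbbcb.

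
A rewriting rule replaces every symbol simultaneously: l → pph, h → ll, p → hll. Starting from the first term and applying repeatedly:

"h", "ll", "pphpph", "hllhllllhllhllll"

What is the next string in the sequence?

llpphpphllpphpphpphpphllpphpphllpphpphpphpph

Applying the rule to each of the 16 symbols of hllhllllhllhllll gives the pieces ll pph pph ll pph pph pph pph ll pph pph ll pph pph pph pph, which concatenate to the answer.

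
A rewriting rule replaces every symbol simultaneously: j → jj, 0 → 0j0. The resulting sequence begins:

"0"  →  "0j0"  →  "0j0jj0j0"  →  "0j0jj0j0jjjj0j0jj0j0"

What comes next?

0j0jj0j0jjjj0j0jj0j0jjjjjjjj0j0jj0j0jjjj0j0jj0j0

Applying the rule to each of the 20 symbols of 0j0jj0j0jjjj0j0jj0j0 gives the pieces 0j0 jj 0j0 jj jj 0j0 jj 0j0 jj jj jj jj 0j0 jj 0j0 jj jj 0j0 jj 0j0, which concatenate to the answer.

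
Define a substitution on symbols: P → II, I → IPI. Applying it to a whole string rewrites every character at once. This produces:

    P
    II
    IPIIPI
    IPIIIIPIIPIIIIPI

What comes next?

IPIIIIPIIPIIPIIPIIIIPIIPIIIIPIIPIIPIIPIIIIPI

Applying the rule to each of the 16 symbols of IPIIIIPIIPIIIIPI gives the pieces IPI II IPI IPI IPI IPI II IPI IPI II IPI IPI IPI IPI II IPI, which concatenate to the answer.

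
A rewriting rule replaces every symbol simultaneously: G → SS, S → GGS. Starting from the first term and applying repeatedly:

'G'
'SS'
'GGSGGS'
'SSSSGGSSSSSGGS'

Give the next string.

GGSGGSGGSGGSSSSSGGSGGSGGSGGSGGSSSSSGGS

Replace each of the 14 characters of SSSSGGSSSSSGGS in place — GGS GGS GGS GGS SS SS GGS GGS GGS GGS GGS SS SS GGS — and concatenate.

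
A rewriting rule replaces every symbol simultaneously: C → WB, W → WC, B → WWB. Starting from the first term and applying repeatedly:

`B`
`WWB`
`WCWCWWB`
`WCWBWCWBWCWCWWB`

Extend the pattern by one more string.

WCWBWCWWBWCWBWCWWBWCWBWCWBWCWCWWB

φ(WCWBWCWBWCWCWWB) expands symbol-by-symbol to WC WB WC WWB WC WB WC WWB WC WB WC WB WC WC WWB; joining the 15 pieces gives the next term.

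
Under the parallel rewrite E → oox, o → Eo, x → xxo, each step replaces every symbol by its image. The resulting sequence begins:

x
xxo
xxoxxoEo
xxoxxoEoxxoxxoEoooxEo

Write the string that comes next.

xxoxxoEoxxoxxoEoooxEoxxoxxoEoxxoxxoEoooxEoEoEoxxoooxEo

φ(xxoxxoEoxxoxxoEoooxEo) expands symbol-by-symbol to xxo xxo Eo xxo xxo Eo oox Eo xxo xxo Eo xxo xxo Eo oox Eo Eo Eo xxo oox Eo; joining the 21 pieces gives the next term.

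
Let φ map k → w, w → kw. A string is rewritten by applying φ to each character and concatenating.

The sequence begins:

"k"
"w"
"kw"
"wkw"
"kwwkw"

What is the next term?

wkwkwwkw

Expanding kwwkw: k→w, w→kw, w→kw, k→w, w→kw. Concatenated: w kw kw w kw.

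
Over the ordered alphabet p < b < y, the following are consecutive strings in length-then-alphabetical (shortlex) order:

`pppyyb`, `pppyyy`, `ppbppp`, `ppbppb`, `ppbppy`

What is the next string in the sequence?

Treat ppbppy as a base-3 numeral over the given alphabet and add one, carrying through any trailing y's.

ppbpbp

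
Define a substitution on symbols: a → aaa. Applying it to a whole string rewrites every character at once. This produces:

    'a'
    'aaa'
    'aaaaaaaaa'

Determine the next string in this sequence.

Rewriting each symbol of aaaaaaaaa: a→aaa, a→aaa, a→aaa, a→aaa, a→aaa, a→aaa, a→aaa, a→aaa, a→aaa, which concatenates to aaa aaa aaa aaa aaa aaa aaa aaa aaa.

aaaaaaaaaaaaaaaaaaaaaaaaaaa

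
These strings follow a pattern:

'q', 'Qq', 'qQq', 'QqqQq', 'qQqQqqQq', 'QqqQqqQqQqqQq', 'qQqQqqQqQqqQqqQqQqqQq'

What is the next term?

Each term (from the third on) is the two preceding terms concatenated in order: term 3 = q·Qq = qQq.
Continuing: QqqQqqQqQqqQq · qQqQqqQqQqqQqqQqQqqQq gives term 8.

QqqQqqQqQqqQqqQqQqqQqQqqQqqQqQqqQq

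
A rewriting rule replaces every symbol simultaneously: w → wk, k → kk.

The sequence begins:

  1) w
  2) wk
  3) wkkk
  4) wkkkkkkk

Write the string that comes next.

Expanding wkkkkkkk: w→wk, k→kk, k→kk, k→kk, k→kk, k→kk, k→kk, k→kk. Concatenated: wk kk kk kk kk kk kk kk.

wkkkkkkkkkkkkkkk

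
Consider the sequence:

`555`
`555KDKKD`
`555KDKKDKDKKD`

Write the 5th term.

The strings grow by a fixed suffix KDKKD each time.
From 555KDKKDKDKKD, 2 further steps: 555KDKKDKDKKD → 555KDKKDKDKKDKDKKD → (answer).

555KDKKDKDKKDKDKKDKDKKD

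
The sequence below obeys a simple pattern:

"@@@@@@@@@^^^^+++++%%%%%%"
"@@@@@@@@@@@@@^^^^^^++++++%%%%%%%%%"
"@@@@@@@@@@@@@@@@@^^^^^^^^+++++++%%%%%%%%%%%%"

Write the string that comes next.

The n-th term is 4n+1 @'s then 2n ^'s then n+3 +'s then 3n %'s, where the shown terms are n = 2, 3, 4.
Setting n = 5 gives 21, 10, 8, 15 characters in each block.

@@@@@@@@@@@@@@@@@@@@@^^^^^^^^^^++++++++%%%%%%%%%%%%%%%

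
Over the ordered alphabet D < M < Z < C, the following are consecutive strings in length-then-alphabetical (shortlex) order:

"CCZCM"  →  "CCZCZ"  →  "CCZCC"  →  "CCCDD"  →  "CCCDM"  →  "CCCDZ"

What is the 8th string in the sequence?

CCCMD

Continuing the enumeration 2 steps past CCCDZ: CCCDZ → CCCDC → (answer).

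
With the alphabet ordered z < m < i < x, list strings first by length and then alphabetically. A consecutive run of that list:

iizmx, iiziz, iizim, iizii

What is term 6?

Stepping forward 2 times from iizii: iizii → iizix, then the target.

iizxz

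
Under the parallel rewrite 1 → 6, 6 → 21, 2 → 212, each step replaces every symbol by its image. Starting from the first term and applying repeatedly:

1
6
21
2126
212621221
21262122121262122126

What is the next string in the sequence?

φ(21262122121262122126) expands symbol-by-symbol to 212 6 212 21 212 6 212 212 6 212 6 212 21 212 6 212 212 6 212 21; joining the 20 pieces gives the next term.

212621221212621221262126212212126212212621221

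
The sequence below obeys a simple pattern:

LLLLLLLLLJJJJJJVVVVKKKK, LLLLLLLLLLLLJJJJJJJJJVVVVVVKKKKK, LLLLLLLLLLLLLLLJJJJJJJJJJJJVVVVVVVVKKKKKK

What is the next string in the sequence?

Term n consists of 3n+3 L's, followed by 3n J's, followed by 2n V's, followed by n+2 K's, where the shown terms are n = 2, 3, 4.
At n = 5 the blocks have lengths 18, 15, 10, 7.

LLLLLLLLLLLLLLLLLLJJJJJJJJJJJJJJJVVVVVVVVVVKKKKKKK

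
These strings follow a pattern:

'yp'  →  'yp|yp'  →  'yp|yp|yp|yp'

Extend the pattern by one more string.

Every step duplicates the string with '|' between the halves.
Doubling yp|yp|yp|yp with '|' between the halves:

yp|yp|yp|yp|yp|yp|yp|yp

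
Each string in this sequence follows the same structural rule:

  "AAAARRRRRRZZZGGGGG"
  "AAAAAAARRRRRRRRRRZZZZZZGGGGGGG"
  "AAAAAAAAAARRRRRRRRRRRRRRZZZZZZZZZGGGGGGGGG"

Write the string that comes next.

AAAAAAAAAAAAARRRRRRRRRRRRRRRRRRZZZZZZZZZZZZGGGGGGGGGGG

Each string has the form A^{3n+1} R^{4n+2} Z^{3n} G^{2n+3} (n = 1, 2, …).
Setting n = 4 gives 13, 18, 12, 11 characters in each block.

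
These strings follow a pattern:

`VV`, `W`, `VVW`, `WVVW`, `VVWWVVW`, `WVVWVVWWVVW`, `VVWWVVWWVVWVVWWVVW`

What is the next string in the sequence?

WVVWVVWWVVWVVWWVVWWVVWVVWWVVW

From term 3 onward, concatenate the second-to-last term with the last: VV·W = VVW, W·VVW = WVVW, …
So term 8 is WVVWVVWWVVW·VVWWVVWWVVWVVWWVVW.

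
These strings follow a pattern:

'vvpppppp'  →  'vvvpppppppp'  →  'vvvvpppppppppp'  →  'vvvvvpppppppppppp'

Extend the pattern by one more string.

Reading off run lengths: v runs 2, 3, 4, 5; p runs 6, 8, 10, 12 — each is linear in n, where the shown terms are n = 3, 4, 5, 6.
For the next term, n = 7, so the run lengths are 6, 14.

vvvvvvpppppppppppppp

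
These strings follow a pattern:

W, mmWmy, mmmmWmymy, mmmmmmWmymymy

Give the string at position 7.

Each term wraps the previous one in mm on the left and my on the right.
From mmmmmmWmymymy, 3 further steps: mmmmmmWmymymy → mmmmmmmmWmymymymy → mmmmmmmmmmWmymymymymy → (answer).

mmmmmmmmmmmmWmymymymymymy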